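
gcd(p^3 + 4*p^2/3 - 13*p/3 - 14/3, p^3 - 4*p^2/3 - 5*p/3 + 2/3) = p^2 - p - 2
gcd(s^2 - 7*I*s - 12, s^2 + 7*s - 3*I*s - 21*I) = s - 3*I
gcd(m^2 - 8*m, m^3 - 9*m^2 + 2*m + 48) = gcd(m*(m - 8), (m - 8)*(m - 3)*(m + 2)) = m - 8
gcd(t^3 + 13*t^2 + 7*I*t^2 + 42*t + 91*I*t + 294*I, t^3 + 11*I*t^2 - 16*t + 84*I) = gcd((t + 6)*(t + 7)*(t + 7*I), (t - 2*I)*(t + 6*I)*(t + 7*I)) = t + 7*I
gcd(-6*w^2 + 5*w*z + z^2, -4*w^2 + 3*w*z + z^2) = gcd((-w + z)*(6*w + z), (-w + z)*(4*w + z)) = -w + z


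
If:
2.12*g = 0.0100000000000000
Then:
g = 0.00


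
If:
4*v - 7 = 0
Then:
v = 7/4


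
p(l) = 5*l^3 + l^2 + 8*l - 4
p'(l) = 15*l^2 + 2*l + 8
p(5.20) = 767.68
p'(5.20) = 424.00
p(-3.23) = -187.90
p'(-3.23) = 158.03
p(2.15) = 67.51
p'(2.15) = 81.64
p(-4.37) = -437.13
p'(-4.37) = 285.71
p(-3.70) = -273.18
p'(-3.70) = 205.95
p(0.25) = -1.86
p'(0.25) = 9.44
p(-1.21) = -21.07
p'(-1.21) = 27.54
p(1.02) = 10.51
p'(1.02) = 25.65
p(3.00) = 164.00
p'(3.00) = 149.00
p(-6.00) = -1096.00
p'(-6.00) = 536.00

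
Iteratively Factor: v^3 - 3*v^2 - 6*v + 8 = (v + 2)*(v^2 - 5*v + 4) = (v - 1)*(v + 2)*(v - 4)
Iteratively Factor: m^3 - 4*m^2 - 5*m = (m - 5)*(m^2 + m) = m*(m - 5)*(m + 1)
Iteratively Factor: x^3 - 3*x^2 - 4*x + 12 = (x + 2)*(x^2 - 5*x + 6) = (x - 3)*(x + 2)*(x - 2)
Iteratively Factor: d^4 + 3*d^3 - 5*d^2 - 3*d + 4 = (d - 1)*(d^3 + 4*d^2 - d - 4) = (d - 1)*(d + 4)*(d^2 - 1) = (d - 1)^2*(d + 4)*(d + 1)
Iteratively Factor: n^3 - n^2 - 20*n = (n)*(n^2 - n - 20) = n*(n - 5)*(n + 4)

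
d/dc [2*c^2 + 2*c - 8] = 4*c + 2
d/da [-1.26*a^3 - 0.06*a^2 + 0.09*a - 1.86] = -3.78*a^2 - 0.12*a + 0.09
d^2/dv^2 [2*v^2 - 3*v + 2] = 4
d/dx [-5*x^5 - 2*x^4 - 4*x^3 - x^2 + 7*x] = -25*x^4 - 8*x^3 - 12*x^2 - 2*x + 7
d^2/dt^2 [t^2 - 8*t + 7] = 2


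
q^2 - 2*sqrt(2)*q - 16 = (q - 4*sqrt(2))*(q + 2*sqrt(2))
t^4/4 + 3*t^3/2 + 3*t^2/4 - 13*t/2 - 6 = (t/4 + 1)*(t - 2)*(t + 1)*(t + 3)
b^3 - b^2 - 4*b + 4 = (b - 2)*(b - 1)*(b + 2)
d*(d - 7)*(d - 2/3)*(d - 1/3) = d^4 - 8*d^3 + 65*d^2/9 - 14*d/9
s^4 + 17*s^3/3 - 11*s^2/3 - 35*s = s*(s - 7/3)*(s + 3)*(s + 5)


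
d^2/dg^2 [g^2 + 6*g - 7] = 2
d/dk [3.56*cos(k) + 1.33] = -3.56*sin(k)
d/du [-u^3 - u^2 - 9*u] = -3*u^2 - 2*u - 9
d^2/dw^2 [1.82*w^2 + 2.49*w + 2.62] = 3.64000000000000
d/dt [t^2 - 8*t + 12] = 2*t - 8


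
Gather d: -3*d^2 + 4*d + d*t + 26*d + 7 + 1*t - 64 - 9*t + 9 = -3*d^2 + d*(t + 30) - 8*t - 48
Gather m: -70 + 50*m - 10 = 50*m - 80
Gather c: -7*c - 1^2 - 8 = -7*c - 9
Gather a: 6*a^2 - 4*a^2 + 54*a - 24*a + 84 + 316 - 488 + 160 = 2*a^2 + 30*a + 72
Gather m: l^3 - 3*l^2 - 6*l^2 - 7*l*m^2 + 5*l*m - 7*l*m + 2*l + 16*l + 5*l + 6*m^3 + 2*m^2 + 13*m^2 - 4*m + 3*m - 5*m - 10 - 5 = l^3 - 9*l^2 + 23*l + 6*m^3 + m^2*(15 - 7*l) + m*(-2*l - 6) - 15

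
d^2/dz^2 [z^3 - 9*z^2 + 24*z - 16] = 6*z - 18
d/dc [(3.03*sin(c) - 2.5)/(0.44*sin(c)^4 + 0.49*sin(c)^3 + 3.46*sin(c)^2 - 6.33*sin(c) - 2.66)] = (-3.9996*sin(c)^4 + 1.4306*sin(c)^3 - 6.8088*sin(c)^2 + 17.3*sin(c) - 23.8848)*cos(c)/(0.1936*sin(c)^8 + 0.4312*sin(c)^7 + 3.2849*sin(c)^6 - 2.1796*sin(c)^5 + 3.4274*sin(c)^4 - 46.4104*sin(c)^3 + 21.6617*sin(c)^2 + 33.6756*sin(c) + 7.0756)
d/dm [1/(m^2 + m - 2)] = (-2*m - 1)/(m^2 + m - 2)^2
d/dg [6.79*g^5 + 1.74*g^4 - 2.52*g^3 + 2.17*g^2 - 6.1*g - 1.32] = 33.95*g^4 + 6.96*g^3 - 7.56*g^2 + 4.34*g - 6.1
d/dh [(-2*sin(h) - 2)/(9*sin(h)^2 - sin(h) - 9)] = 2*(9*sin(h)^2 + 18*sin(h) + 8)*cos(h)/(sin(h) + 9*cos(h)^2)^2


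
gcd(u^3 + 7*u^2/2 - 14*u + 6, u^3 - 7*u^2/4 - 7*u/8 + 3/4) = u^2 - 5*u/2 + 1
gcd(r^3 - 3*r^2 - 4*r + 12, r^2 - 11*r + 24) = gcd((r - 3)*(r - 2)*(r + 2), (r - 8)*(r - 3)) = r - 3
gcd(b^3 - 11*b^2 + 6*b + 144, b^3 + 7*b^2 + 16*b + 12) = b + 3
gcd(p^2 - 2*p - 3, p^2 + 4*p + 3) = p + 1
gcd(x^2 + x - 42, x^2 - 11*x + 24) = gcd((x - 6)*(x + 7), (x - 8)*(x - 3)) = 1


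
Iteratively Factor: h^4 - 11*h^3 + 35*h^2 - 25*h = (h - 5)*(h^3 - 6*h^2 + 5*h) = (h - 5)*(h - 1)*(h^2 - 5*h) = h*(h - 5)*(h - 1)*(h - 5)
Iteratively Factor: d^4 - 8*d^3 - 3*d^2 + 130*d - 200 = (d - 5)*(d^3 - 3*d^2 - 18*d + 40) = (d - 5)^2*(d^2 + 2*d - 8) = (d - 5)^2*(d - 2)*(d + 4)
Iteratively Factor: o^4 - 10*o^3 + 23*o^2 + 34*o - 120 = (o + 2)*(o^3 - 12*o^2 + 47*o - 60) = (o - 3)*(o + 2)*(o^2 - 9*o + 20) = (o - 4)*(o - 3)*(o + 2)*(o - 5)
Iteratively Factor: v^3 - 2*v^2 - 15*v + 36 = (v - 3)*(v^2 + v - 12) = (v - 3)^2*(v + 4)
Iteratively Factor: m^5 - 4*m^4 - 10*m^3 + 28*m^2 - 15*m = (m - 1)*(m^4 - 3*m^3 - 13*m^2 + 15*m) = (m - 1)*(m + 3)*(m^3 - 6*m^2 + 5*m) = m*(m - 1)*(m + 3)*(m^2 - 6*m + 5) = m*(m - 1)^2*(m + 3)*(m - 5)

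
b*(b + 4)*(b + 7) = b^3 + 11*b^2 + 28*b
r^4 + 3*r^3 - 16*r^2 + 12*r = r*(r - 2)*(r - 1)*(r + 6)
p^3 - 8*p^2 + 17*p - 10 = (p - 5)*(p - 2)*(p - 1)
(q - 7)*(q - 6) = q^2 - 13*q + 42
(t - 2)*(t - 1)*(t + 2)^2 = t^4 + t^3 - 6*t^2 - 4*t + 8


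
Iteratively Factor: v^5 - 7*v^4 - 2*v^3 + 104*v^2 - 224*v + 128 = (v - 1)*(v^4 - 6*v^3 - 8*v^2 + 96*v - 128) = (v - 2)*(v - 1)*(v^3 - 4*v^2 - 16*v + 64) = (v - 2)*(v - 1)*(v + 4)*(v^2 - 8*v + 16) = (v - 4)*(v - 2)*(v - 1)*(v + 4)*(v - 4)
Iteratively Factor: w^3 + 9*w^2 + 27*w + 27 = (w + 3)*(w^2 + 6*w + 9) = (w + 3)^2*(w + 3)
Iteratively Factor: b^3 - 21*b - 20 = (b + 4)*(b^2 - 4*b - 5) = (b - 5)*(b + 4)*(b + 1)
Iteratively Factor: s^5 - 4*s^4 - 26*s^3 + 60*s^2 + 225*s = (s)*(s^4 - 4*s^3 - 26*s^2 + 60*s + 225) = s*(s - 5)*(s^3 + s^2 - 21*s - 45) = s*(s - 5)*(s + 3)*(s^2 - 2*s - 15) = s*(s - 5)*(s + 3)^2*(s - 5)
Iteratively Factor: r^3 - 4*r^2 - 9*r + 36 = (r - 4)*(r^2 - 9) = (r - 4)*(r - 3)*(r + 3)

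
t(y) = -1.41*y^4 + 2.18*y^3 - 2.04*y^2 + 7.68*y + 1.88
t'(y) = -5.64*y^3 + 6.54*y^2 - 4.08*y + 7.68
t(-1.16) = -15.73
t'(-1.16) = 30.02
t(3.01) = -49.78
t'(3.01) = -99.16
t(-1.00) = -11.43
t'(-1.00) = 23.94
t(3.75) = -161.88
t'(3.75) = -213.07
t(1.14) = 8.83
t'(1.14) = 3.17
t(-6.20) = -2727.17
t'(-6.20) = 1628.54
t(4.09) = -246.24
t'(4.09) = -285.48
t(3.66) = -143.47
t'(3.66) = -196.16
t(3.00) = -48.79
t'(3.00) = -97.98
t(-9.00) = -11072.71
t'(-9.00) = 4685.70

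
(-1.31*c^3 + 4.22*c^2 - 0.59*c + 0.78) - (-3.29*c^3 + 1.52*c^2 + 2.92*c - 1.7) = 1.98*c^3 + 2.7*c^2 - 3.51*c + 2.48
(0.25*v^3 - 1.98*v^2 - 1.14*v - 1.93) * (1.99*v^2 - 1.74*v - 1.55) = 0.4975*v^5 - 4.3752*v^4 + 0.7891*v^3 + 1.2119*v^2 + 5.1252*v + 2.9915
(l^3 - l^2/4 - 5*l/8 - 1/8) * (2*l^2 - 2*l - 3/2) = 2*l^5 - 5*l^4/2 - 9*l^3/4 + 11*l^2/8 + 19*l/16 + 3/16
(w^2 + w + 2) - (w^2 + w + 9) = -7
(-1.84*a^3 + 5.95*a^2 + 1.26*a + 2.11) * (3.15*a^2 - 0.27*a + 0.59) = -5.796*a^5 + 19.2393*a^4 + 1.2769*a^3 + 9.8168*a^2 + 0.1737*a + 1.2449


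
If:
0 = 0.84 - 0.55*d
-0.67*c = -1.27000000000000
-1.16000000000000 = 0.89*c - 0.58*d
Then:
No Solution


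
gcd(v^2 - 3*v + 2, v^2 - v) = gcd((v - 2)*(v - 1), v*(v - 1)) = v - 1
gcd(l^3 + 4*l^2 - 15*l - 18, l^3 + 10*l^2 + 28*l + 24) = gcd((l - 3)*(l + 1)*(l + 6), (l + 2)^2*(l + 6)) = l + 6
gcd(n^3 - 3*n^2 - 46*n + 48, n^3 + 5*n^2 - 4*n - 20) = 1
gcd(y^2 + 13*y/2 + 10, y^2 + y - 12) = y + 4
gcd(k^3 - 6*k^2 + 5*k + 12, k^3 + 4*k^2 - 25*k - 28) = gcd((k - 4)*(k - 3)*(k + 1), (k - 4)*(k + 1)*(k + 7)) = k^2 - 3*k - 4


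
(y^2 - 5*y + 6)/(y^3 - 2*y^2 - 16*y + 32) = (y - 3)/(y^2 - 16)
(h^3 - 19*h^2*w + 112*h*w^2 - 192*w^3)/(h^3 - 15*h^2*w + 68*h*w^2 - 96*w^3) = (-h + 8*w)/(-h + 4*w)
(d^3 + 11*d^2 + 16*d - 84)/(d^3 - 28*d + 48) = (d + 7)/(d - 4)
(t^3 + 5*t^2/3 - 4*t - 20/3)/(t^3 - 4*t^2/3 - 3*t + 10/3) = (t + 2)/(t - 1)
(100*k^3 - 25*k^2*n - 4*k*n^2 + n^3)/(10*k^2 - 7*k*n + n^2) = (20*k^2 - k*n - n^2)/(2*k - n)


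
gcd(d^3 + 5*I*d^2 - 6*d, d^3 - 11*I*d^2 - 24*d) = d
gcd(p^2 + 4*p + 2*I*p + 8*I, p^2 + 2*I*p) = p + 2*I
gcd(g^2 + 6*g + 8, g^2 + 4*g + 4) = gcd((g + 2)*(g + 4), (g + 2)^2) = g + 2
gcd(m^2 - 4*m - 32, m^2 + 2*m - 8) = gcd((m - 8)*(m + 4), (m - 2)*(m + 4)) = m + 4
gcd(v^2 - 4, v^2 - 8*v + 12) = v - 2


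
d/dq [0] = 0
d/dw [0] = 0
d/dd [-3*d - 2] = -3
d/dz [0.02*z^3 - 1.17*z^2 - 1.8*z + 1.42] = 0.06*z^2 - 2.34*z - 1.8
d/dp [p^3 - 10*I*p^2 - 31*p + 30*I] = 3*p^2 - 20*I*p - 31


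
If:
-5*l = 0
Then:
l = 0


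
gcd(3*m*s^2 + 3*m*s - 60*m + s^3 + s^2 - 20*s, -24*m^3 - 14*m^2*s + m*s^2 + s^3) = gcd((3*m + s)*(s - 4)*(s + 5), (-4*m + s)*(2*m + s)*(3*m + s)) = 3*m + s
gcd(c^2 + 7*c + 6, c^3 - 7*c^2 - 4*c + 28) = 1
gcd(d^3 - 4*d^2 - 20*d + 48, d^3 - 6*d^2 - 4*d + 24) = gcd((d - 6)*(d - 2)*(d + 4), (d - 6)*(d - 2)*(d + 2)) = d^2 - 8*d + 12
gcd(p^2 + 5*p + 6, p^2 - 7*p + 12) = 1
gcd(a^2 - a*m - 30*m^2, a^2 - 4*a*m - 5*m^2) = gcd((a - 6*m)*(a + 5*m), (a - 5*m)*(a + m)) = 1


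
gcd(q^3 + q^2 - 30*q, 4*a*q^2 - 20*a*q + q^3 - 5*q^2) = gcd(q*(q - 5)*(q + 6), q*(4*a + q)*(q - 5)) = q^2 - 5*q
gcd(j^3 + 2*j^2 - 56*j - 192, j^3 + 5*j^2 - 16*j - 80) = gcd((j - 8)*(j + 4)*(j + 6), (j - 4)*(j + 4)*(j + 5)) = j + 4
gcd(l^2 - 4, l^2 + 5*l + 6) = l + 2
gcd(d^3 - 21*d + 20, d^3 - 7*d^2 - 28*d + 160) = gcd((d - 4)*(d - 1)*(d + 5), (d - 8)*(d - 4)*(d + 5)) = d^2 + d - 20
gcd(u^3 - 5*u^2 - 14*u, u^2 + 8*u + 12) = u + 2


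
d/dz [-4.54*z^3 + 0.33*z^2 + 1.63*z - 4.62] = -13.62*z^2 + 0.66*z + 1.63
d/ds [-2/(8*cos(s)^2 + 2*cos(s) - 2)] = -(8*cos(s) + 1)*sin(s)/(4*cos(s)^2 + cos(s) - 1)^2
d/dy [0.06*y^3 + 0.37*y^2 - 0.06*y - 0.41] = 0.18*y^2 + 0.74*y - 0.06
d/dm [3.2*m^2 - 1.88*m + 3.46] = 6.4*m - 1.88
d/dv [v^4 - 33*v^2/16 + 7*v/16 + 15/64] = 4*v^3 - 33*v/8 + 7/16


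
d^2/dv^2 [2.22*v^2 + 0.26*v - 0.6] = 4.44000000000000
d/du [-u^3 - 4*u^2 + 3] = u*(-3*u - 8)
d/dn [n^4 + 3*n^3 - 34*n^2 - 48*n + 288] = 4*n^3 + 9*n^2 - 68*n - 48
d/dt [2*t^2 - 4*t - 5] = 4*t - 4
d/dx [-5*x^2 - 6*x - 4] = -10*x - 6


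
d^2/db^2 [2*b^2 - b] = 4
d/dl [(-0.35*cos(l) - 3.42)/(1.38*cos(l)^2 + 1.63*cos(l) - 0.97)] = (0.483*sin(l)^2 - 9.4392*cos(l) - 6.3971)*sin(l)/(1.38*cos(l)^2 + 1.63*cos(l) - 0.97)^2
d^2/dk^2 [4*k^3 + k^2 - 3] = 24*k + 2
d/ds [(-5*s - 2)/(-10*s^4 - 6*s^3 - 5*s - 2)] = (50*s^4 + 30*s^3 + 25*s - (5*s + 2)*(40*s^3 + 18*s^2 + 5) + 10)/(10*s^4 + 6*s^3 + 5*s + 2)^2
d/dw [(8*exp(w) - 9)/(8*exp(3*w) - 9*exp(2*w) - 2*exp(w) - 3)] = (-128*exp(3*w) + 288*exp(2*w) - 162*exp(w) - 42)*exp(w)/(64*exp(6*w) - 144*exp(5*w) + 49*exp(4*w) - 12*exp(3*w) + 58*exp(2*w) + 12*exp(w) + 9)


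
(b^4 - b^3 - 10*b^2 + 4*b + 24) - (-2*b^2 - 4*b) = b^4 - b^3 - 8*b^2 + 8*b + 24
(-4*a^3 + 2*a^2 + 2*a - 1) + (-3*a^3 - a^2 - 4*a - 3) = -7*a^3 + a^2 - 2*a - 4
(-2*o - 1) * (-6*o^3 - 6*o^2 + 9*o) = 12*o^4 + 18*o^3 - 12*o^2 - 9*o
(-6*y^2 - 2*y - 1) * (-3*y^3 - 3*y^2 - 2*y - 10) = 18*y^5 + 24*y^4 + 21*y^3 + 67*y^2 + 22*y + 10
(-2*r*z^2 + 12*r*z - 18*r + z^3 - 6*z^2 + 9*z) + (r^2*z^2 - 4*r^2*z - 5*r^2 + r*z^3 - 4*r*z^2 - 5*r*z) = r^2*z^2 - 4*r^2*z - 5*r^2 + r*z^3 - 6*r*z^2 + 7*r*z - 18*r + z^3 - 6*z^2 + 9*z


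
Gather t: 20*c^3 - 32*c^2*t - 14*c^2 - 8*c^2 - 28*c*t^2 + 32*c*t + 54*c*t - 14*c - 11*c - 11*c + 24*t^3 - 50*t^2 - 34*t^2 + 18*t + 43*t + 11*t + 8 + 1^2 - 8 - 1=20*c^3 - 22*c^2 - 36*c + 24*t^3 + t^2*(-28*c - 84) + t*(-32*c^2 + 86*c + 72)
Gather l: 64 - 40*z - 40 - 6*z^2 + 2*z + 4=-6*z^2 - 38*z + 28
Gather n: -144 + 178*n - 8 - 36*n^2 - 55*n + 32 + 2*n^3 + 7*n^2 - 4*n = 2*n^3 - 29*n^2 + 119*n - 120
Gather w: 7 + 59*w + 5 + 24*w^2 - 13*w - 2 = 24*w^2 + 46*w + 10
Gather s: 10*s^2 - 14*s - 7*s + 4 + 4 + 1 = 10*s^2 - 21*s + 9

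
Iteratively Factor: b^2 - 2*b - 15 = (b - 5)*(b + 3)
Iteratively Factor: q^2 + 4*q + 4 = (q + 2)*(q + 2)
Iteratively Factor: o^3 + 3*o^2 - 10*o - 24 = (o + 4)*(o^2 - o - 6) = (o - 3)*(o + 4)*(o + 2)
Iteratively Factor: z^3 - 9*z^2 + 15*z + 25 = (z - 5)*(z^2 - 4*z - 5) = (z - 5)^2*(z + 1)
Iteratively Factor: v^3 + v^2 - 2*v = (v + 2)*(v^2 - v) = (v - 1)*(v + 2)*(v)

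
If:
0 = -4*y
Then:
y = 0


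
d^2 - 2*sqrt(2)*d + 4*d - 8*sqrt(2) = (d + 4)*(d - 2*sqrt(2))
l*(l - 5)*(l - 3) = l^3 - 8*l^2 + 15*l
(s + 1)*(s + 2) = s^2 + 3*s + 2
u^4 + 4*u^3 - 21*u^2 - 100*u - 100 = (u - 5)*(u + 2)^2*(u + 5)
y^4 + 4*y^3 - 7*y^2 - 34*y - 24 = (y - 3)*(y + 1)*(y + 2)*(y + 4)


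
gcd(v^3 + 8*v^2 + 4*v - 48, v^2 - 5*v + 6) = v - 2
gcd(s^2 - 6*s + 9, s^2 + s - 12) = s - 3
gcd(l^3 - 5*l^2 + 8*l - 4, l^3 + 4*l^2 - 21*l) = 1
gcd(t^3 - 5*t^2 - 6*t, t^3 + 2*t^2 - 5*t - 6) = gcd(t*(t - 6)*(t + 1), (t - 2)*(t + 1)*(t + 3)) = t + 1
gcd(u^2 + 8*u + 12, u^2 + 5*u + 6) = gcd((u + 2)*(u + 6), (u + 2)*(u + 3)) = u + 2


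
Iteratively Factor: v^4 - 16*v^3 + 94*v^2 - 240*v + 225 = (v - 5)*(v^3 - 11*v^2 + 39*v - 45) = (v - 5)*(v - 3)*(v^2 - 8*v + 15) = (v - 5)^2*(v - 3)*(v - 3)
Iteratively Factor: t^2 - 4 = (t - 2)*(t + 2)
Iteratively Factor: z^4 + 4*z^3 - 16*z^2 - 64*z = (z - 4)*(z^3 + 8*z^2 + 16*z) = (z - 4)*(z + 4)*(z^2 + 4*z) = z*(z - 4)*(z + 4)*(z + 4)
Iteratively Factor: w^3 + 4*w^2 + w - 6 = (w - 1)*(w^2 + 5*w + 6) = (w - 1)*(w + 3)*(w + 2)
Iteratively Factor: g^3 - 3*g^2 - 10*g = (g + 2)*(g^2 - 5*g) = (g - 5)*(g + 2)*(g)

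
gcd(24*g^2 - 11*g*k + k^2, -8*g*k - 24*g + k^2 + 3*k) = 8*g - k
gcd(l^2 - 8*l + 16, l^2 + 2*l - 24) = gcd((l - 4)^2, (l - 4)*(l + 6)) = l - 4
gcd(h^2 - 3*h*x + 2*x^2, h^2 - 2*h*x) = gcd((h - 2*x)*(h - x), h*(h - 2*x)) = -h + 2*x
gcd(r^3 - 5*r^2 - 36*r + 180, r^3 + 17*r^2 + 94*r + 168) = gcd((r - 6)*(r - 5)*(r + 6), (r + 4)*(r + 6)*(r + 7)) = r + 6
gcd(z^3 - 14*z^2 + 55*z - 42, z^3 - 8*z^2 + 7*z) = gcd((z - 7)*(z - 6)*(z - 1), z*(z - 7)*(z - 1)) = z^2 - 8*z + 7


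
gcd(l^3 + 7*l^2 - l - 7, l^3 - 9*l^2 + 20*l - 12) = l - 1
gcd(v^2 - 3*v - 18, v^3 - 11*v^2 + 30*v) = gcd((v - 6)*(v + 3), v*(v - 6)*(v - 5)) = v - 6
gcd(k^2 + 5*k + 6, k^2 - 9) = k + 3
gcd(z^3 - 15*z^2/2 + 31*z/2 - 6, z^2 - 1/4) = z - 1/2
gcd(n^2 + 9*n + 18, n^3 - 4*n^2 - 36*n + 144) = n + 6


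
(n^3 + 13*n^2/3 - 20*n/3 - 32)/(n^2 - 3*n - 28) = (n^2 + n/3 - 8)/(n - 7)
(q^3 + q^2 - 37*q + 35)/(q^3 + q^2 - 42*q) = (q^2 - 6*q + 5)/(q*(q - 6))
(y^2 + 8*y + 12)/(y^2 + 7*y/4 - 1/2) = 4*(y + 6)/(4*y - 1)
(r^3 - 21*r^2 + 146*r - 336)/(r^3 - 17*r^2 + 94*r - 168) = (r - 8)/(r - 4)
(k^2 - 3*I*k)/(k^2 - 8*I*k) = (k - 3*I)/(k - 8*I)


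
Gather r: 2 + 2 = 4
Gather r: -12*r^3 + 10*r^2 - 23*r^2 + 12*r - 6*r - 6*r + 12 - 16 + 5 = -12*r^3 - 13*r^2 + 1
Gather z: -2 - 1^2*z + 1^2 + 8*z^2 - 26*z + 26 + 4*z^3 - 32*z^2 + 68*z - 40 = 4*z^3 - 24*z^2 + 41*z - 15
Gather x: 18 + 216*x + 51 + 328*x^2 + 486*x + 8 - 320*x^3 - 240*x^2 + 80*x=-320*x^3 + 88*x^2 + 782*x + 77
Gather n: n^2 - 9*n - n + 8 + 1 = n^2 - 10*n + 9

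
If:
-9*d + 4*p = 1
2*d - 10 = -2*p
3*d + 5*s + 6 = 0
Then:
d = 19/13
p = 46/13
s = -27/13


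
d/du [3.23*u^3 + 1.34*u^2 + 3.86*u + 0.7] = 9.69*u^2 + 2.68*u + 3.86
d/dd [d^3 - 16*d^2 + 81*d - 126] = 3*d^2 - 32*d + 81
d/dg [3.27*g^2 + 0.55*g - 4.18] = 6.54*g + 0.55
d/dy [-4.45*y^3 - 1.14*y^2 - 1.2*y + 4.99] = -13.35*y^2 - 2.28*y - 1.2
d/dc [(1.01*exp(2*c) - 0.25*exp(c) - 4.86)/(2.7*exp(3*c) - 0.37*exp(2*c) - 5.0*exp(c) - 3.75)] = (-2.727*exp(4*c) + 1.35*exp(3*c) + 34.2235*exp(2*c) - 11.1714*exp(c) - 23.3625)*exp(c)/(7.29*exp(6*c) - 1.998*exp(5*c) - 26.8631*exp(4*c) - 16.55*exp(3*c) + 27.775*exp(2*c) + 37.5*exp(c) + 14.0625)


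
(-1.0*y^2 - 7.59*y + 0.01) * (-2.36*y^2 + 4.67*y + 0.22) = 2.36*y^4 + 13.2424*y^3 - 35.6889*y^2 - 1.6231*y + 0.0022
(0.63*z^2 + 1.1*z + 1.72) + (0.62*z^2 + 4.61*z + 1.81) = 1.25*z^2 + 5.71*z + 3.53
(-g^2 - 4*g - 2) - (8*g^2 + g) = -9*g^2 - 5*g - 2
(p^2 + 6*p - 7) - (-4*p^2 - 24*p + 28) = 5*p^2 + 30*p - 35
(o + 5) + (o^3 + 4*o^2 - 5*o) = o^3 + 4*o^2 - 4*o + 5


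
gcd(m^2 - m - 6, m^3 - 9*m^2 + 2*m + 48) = m^2 - m - 6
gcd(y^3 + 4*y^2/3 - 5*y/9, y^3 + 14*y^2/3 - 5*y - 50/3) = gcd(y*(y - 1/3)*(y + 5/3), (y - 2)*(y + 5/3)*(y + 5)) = y + 5/3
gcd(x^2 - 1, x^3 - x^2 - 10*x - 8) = x + 1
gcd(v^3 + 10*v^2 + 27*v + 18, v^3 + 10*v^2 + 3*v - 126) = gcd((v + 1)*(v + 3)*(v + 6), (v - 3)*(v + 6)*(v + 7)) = v + 6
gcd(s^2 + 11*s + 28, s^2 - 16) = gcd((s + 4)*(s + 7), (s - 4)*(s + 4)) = s + 4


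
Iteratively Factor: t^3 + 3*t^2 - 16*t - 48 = (t + 3)*(t^2 - 16) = (t - 4)*(t + 3)*(t + 4)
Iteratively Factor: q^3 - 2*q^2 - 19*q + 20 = (q - 1)*(q^2 - q - 20) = (q - 5)*(q - 1)*(q + 4)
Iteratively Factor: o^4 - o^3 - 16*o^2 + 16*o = (o - 4)*(o^3 + 3*o^2 - 4*o) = (o - 4)*(o + 4)*(o^2 - o) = o*(o - 4)*(o + 4)*(o - 1)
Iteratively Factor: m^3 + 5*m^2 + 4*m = (m + 1)*(m^2 + 4*m) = m*(m + 1)*(m + 4)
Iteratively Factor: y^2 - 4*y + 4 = (y - 2)*(y - 2)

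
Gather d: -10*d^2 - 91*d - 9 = -10*d^2 - 91*d - 9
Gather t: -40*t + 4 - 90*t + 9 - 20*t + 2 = 15 - 150*t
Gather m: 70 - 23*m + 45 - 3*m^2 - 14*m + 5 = -3*m^2 - 37*m + 120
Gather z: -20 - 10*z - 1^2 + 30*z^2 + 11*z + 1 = 30*z^2 + z - 20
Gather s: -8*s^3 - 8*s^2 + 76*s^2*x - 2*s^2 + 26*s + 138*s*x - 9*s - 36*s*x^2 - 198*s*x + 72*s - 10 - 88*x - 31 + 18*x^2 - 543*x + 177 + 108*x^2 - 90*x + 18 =-8*s^3 + s^2*(76*x - 10) + s*(-36*x^2 - 60*x + 89) + 126*x^2 - 721*x + 154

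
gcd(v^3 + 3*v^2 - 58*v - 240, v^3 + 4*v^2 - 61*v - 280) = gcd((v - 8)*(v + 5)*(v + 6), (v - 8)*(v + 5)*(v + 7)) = v^2 - 3*v - 40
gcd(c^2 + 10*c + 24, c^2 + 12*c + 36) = c + 6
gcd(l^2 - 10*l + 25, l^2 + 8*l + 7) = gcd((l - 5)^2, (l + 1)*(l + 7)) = 1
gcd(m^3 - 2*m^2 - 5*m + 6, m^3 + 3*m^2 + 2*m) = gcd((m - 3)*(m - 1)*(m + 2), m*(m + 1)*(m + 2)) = m + 2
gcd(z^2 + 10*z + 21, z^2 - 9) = z + 3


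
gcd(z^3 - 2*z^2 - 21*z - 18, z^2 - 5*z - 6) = z^2 - 5*z - 6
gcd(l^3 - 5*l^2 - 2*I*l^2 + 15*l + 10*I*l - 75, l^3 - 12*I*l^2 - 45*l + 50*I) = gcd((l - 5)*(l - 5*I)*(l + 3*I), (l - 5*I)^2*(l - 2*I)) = l - 5*I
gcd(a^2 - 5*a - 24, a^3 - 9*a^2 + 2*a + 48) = a - 8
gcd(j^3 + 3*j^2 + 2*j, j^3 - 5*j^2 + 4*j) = j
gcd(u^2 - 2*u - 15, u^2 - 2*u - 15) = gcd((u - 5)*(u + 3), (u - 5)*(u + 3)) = u^2 - 2*u - 15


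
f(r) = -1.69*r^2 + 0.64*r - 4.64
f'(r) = 0.64 - 3.38*r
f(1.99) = -10.06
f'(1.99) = -6.09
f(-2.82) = -19.88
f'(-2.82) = 10.17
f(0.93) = -5.51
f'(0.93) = -2.50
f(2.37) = -12.62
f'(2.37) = -7.37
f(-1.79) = -11.20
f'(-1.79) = 6.69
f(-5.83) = -65.81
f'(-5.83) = 20.35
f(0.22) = -4.58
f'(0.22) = -0.10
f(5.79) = -57.59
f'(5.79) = -18.93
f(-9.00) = -147.29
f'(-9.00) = 31.06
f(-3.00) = -21.77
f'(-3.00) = 10.78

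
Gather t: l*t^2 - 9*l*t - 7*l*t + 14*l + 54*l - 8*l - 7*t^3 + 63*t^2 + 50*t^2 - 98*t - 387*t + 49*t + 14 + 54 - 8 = 60*l - 7*t^3 + t^2*(l + 113) + t*(-16*l - 436) + 60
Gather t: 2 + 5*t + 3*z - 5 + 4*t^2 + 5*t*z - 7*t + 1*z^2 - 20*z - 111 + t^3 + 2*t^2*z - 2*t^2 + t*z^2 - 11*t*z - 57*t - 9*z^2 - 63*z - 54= t^3 + t^2*(2*z + 2) + t*(z^2 - 6*z - 59) - 8*z^2 - 80*z - 168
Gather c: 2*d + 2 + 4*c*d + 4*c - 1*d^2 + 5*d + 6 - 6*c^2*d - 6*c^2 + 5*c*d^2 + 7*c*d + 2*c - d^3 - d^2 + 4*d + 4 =c^2*(-6*d - 6) + c*(5*d^2 + 11*d + 6) - d^3 - 2*d^2 + 11*d + 12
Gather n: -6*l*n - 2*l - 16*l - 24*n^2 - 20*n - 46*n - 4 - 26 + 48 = -18*l - 24*n^2 + n*(-6*l - 66) + 18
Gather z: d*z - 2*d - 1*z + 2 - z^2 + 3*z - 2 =-2*d - z^2 + z*(d + 2)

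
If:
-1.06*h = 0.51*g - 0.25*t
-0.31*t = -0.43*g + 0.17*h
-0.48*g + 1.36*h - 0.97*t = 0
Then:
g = 0.00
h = 0.00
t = 0.00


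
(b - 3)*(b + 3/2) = b^2 - 3*b/2 - 9/2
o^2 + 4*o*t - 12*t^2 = (o - 2*t)*(o + 6*t)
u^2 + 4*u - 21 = (u - 3)*(u + 7)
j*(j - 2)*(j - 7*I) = j^3 - 2*j^2 - 7*I*j^2 + 14*I*j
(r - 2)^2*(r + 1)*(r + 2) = r^4 - r^3 - 6*r^2 + 4*r + 8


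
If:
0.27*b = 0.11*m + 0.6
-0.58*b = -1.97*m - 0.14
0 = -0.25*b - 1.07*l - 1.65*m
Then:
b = 2.49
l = -1.60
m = 0.66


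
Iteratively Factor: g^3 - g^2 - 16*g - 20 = (g + 2)*(g^2 - 3*g - 10) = (g + 2)^2*(g - 5)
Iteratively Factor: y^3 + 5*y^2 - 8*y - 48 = (y + 4)*(y^2 + y - 12) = (y - 3)*(y + 4)*(y + 4)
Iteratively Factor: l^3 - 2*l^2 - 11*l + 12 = (l + 3)*(l^2 - 5*l + 4) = (l - 1)*(l + 3)*(l - 4)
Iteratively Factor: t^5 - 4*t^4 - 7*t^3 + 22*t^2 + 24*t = (t - 4)*(t^4 - 7*t^2 - 6*t) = (t - 4)*(t + 2)*(t^3 - 2*t^2 - 3*t) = t*(t - 4)*(t + 2)*(t^2 - 2*t - 3) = t*(t - 4)*(t - 3)*(t + 2)*(t + 1)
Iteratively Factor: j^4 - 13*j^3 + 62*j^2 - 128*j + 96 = (j - 2)*(j^3 - 11*j^2 + 40*j - 48) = (j - 4)*(j - 2)*(j^2 - 7*j + 12) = (j - 4)^2*(j - 2)*(j - 3)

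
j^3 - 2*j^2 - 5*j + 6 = (j - 3)*(j - 1)*(j + 2)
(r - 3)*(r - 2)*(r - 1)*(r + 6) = r^4 - 25*r^2 + 60*r - 36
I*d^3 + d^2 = d^2*(I*d + 1)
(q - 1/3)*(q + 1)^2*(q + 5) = q^4 + 20*q^3/3 + 26*q^2/3 + 4*q/3 - 5/3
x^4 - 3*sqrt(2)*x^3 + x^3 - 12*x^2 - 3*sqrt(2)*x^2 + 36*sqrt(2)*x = x*(x - 3)*(x + 4)*(x - 3*sqrt(2))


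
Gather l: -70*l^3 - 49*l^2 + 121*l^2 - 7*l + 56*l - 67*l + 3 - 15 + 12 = -70*l^3 + 72*l^2 - 18*l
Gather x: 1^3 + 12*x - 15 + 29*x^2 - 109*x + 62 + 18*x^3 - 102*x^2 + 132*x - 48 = 18*x^3 - 73*x^2 + 35*x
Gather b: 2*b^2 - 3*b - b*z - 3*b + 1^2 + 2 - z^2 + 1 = 2*b^2 + b*(-z - 6) - z^2 + 4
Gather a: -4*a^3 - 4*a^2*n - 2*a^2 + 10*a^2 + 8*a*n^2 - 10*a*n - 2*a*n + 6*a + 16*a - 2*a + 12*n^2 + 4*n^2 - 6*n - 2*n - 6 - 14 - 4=-4*a^3 + a^2*(8 - 4*n) + a*(8*n^2 - 12*n + 20) + 16*n^2 - 8*n - 24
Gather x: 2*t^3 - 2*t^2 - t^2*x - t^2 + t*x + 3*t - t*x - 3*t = 2*t^3 - t^2*x - 3*t^2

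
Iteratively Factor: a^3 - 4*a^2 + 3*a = (a)*(a^2 - 4*a + 3) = a*(a - 3)*(a - 1)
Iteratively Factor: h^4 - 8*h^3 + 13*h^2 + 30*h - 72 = (h - 3)*(h^3 - 5*h^2 - 2*h + 24) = (h - 4)*(h - 3)*(h^2 - h - 6) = (h - 4)*(h - 3)^2*(h + 2)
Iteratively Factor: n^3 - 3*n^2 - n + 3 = (n + 1)*(n^2 - 4*n + 3) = (n - 3)*(n + 1)*(n - 1)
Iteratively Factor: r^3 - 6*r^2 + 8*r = (r - 2)*(r^2 - 4*r) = (r - 4)*(r - 2)*(r)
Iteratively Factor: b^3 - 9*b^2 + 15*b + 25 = (b - 5)*(b^2 - 4*b - 5) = (b - 5)*(b + 1)*(b - 5)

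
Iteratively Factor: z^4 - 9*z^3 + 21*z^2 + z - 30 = (z - 2)*(z^3 - 7*z^2 + 7*z + 15) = (z - 2)*(z + 1)*(z^2 - 8*z + 15) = (z - 3)*(z - 2)*(z + 1)*(z - 5)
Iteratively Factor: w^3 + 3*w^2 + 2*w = (w + 2)*(w^2 + w) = (w + 1)*(w + 2)*(w)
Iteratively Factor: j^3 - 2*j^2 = (j)*(j^2 - 2*j) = j^2*(j - 2)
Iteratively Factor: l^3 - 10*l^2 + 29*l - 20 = (l - 1)*(l^2 - 9*l + 20) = (l - 5)*(l - 1)*(l - 4)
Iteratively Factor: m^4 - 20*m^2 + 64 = (m + 4)*(m^3 - 4*m^2 - 4*m + 16) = (m + 2)*(m + 4)*(m^2 - 6*m + 8) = (m - 4)*(m + 2)*(m + 4)*(m - 2)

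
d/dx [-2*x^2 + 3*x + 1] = 3 - 4*x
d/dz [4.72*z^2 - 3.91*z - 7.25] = 9.44*z - 3.91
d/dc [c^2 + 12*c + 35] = 2*c + 12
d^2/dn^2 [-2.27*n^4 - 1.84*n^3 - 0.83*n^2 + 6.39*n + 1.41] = -27.24*n^2 - 11.04*n - 1.66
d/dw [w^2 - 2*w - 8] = 2*w - 2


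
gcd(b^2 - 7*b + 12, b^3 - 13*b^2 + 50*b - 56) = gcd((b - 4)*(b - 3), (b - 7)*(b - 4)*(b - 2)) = b - 4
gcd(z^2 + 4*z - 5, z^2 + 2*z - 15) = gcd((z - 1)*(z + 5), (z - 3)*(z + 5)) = z + 5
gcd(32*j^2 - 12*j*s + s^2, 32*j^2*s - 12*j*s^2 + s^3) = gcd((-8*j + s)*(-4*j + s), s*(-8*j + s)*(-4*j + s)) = 32*j^2 - 12*j*s + s^2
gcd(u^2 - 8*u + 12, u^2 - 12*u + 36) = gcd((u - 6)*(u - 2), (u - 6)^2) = u - 6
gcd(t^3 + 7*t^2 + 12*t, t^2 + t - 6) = t + 3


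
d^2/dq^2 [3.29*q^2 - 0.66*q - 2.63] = 6.58000000000000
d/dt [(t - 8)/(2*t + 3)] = 19/(2*t + 3)^2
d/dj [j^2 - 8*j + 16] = 2*j - 8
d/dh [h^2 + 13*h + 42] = 2*h + 13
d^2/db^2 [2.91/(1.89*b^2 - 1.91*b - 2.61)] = (20.789622*b^2 - 21.009618*b - 2.91*(3.78*b - 1.91)*(7.56*b - 3.82) - 28.709478)/(-1.89*b^2 + 1.91*b + 2.61)^3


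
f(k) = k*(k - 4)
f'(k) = 2*k - 4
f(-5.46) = 51.65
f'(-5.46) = -14.92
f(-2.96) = 20.60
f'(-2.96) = -9.92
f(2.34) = -3.88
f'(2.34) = 0.68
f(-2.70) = 18.09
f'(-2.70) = -9.40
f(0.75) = -2.44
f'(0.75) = -2.50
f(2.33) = -3.89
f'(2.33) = 0.66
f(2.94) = -3.12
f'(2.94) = 1.88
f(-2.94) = 20.40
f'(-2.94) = -9.88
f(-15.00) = 285.00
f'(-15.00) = -34.00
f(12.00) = 96.00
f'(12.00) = 20.00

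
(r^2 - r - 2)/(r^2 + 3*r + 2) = (r - 2)/(r + 2)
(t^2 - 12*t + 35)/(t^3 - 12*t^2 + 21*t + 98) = (t - 5)/(t^2 - 5*t - 14)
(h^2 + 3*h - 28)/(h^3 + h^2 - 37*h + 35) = (h - 4)/(h^2 - 6*h + 5)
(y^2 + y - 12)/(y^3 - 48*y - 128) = (y - 3)/(y^2 - 4*y - 32)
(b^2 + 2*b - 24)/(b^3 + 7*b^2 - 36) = (b - 4)/(b^2 + b - 6)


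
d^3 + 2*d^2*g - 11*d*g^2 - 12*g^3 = (d - 3*g)*(d + g)*(d + 4*g)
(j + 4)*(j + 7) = j^2 + 11*j + 28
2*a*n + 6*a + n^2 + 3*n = (2*a + n)*(n + 3)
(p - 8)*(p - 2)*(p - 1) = p^3 - 11*p^2 + 26*p - 16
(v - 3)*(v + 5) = v^2 + 2*v - 15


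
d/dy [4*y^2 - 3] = 8*y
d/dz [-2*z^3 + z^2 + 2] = 2*z*(1 - 3*z)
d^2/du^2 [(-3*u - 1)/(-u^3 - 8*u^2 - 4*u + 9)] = 2*(9*u^5 + 78*u^4 + 244*u^3 + 366*u^2 + 771*u + 196)/(u^9 + 24*u^8 + 204*u^7 + 677*u^6 + 384*u^5 - 1560*u^4 - 1421*u^3 + 1512*u^2 + 972*u - 729)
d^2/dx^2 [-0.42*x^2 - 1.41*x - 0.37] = -0.840000000000000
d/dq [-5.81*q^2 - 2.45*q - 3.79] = -11.62*q - 2.45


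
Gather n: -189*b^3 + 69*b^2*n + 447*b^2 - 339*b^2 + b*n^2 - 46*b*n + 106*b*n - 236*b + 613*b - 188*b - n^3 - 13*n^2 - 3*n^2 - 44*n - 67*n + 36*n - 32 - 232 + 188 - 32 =-189*b^3 + 108*b^2 + 189*b - n^3 + n^2*(b - 16) + n*(69*b^2 + 60*b - 75) - 108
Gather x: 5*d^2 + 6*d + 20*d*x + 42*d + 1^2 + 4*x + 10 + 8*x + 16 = 5*d^2 + 48*d + x*(20*d + 12) + 27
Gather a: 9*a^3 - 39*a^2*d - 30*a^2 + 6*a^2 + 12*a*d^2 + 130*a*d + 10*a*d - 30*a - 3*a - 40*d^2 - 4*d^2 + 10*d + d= 9*a^3 + a^2*(-39*d - 24) + a*(12*d^2 + 140*d - 33) - 44*d^2 + 11*d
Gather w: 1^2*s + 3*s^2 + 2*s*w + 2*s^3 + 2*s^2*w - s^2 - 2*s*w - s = 2*s^3 + 2*s^2*w + 2*s^2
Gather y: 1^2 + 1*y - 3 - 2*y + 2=-y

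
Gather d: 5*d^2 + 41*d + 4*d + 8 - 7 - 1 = 5*d^2 + 45*d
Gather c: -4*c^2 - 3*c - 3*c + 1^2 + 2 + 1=-4*c^2 - 6*c + 4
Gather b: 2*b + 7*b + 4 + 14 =9*b + 18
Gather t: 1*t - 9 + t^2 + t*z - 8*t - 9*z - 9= t^2 + t*(z - 7) - 9*z - 18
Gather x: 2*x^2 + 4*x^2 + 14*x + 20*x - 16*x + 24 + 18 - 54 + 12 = 6*x^2 + 18*x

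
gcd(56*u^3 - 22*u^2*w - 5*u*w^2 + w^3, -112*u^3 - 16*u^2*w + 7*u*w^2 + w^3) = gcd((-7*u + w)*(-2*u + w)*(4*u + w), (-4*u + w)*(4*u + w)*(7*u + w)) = 4*u + w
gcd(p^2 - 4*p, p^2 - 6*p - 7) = 1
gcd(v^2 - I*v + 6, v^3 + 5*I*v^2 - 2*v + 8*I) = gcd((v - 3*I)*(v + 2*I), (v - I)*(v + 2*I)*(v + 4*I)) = v + 2*I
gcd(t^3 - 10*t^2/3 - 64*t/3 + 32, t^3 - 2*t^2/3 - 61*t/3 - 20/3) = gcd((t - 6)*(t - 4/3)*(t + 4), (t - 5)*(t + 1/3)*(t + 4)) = t + 4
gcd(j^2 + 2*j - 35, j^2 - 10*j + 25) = j - 5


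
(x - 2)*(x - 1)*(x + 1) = x^3 - 2*x^2 - x + 2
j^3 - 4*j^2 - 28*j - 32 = (j - 8)*(j + 2)^2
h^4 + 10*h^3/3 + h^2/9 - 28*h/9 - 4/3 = (h - 1)*(h + 2/3)^2*(h + 3)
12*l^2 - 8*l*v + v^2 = (-6*l + v)*(-2*l + v)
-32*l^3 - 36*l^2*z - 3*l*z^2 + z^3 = (-8*l + z)*(l + z)*(4*l + z)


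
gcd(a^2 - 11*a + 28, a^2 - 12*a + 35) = a - 7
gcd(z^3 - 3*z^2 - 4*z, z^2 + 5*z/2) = z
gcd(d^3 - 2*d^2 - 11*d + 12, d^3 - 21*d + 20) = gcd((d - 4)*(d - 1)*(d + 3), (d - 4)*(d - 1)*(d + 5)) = d^2 - 5*d + 4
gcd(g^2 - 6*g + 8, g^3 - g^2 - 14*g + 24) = g - 2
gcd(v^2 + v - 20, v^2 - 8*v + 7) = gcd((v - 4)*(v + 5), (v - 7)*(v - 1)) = 1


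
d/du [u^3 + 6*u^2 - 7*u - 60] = 3*u^2 + 12*u - 7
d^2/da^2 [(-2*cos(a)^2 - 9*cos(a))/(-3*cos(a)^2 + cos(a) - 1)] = (5*(1 - cos(a)^2)^2 + 87*cos(a)^5 - 342*cos(a)^3 + 63*cos(a)^2 + 171*cos(a) - 27)/(-3*cos(a)^2 + cos(a) - 1)^3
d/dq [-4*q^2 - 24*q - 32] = -8*q - 24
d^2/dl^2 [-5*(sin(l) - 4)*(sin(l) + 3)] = -5*sin(l) - 10*cos(2*l)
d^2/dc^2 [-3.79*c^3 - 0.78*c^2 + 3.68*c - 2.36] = -22.74*c - 1.56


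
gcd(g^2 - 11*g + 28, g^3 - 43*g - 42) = g - 7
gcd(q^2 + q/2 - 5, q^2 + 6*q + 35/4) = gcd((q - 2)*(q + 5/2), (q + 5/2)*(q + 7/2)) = q + 5/2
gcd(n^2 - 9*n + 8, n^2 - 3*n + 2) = n - 1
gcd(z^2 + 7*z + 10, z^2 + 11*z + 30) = z + 5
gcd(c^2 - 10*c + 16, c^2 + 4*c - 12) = c - 2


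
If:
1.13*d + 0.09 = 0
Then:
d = -0.08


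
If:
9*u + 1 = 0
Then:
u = -1/9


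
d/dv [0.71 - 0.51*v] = -0.510000000000000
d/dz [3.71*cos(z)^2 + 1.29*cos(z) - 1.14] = -(7.42*cos(z) + 1.29)*sin(z)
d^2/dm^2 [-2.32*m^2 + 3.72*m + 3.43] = -4.64000000000000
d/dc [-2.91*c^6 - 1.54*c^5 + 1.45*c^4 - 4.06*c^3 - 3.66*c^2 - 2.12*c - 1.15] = -17.46*c^5 - 7.7*c^4 + 5.8*c^3 - 12.18*c^2 - 7.32*c - 2.12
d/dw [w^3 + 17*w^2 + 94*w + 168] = 3*w^2 + 34*w + 94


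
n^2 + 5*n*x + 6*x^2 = (n + 2*x)*(n + 3*x)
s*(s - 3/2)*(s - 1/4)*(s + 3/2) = s^4 - s^3/4 - 9*s^2/4 + 9*s/16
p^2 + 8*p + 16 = (p + 4)^2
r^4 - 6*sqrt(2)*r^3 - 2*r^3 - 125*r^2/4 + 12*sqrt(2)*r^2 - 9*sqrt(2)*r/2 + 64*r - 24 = (r - 3/2)*(r - 1/2)*(r - 8*sqrt(2))*(r + 2*sqrt(2))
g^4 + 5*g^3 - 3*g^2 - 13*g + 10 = (g - 1)^2*(g + 2)*(g + 5)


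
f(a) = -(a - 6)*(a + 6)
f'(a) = -2*a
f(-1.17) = 34.63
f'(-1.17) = 2.34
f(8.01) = -28.16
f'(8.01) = -16.02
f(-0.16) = 35.97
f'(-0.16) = 0.32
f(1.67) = 33.21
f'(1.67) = -3.34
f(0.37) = 35.86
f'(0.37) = -0.74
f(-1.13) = 34.72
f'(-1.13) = 2.26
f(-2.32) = 30.62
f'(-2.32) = 4.64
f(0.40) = 35.84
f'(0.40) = -0.80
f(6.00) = 0.00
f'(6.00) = -12.00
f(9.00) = -45.00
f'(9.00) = -18.00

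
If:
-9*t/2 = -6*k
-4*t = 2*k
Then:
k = 0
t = 0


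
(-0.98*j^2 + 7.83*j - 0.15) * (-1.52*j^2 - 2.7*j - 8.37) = 1.4896*j^4 - 9.2556*j^3 - 12.7104*j^2 - 65.1321*j + 1.2555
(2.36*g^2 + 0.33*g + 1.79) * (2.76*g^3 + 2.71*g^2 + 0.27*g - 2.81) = 6.5136*g^5 + 7.3064*g^4 + 6.4719*g^3 - 1.6916*g^2 - 0.444*g - 5.0299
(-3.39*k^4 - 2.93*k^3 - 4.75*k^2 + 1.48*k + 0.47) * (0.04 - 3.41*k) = 11.5599*k^5 + 9.8557*k^4 + 16.0803*k^3 - 5.2368*k^2 - 1.5435*k + 0.0188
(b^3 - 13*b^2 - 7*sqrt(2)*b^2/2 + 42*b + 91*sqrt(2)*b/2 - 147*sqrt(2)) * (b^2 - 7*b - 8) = b^5 - 20*b^4 - 7*sqrt(2)*b^4/2 + 70*sqrt(2)*b^3 + 125*b^3 - 875*sqrt(2)*b^2/2 - 190*b^2 - 336*b + 665*sqrt(2)*b + 1176*sqrt(2)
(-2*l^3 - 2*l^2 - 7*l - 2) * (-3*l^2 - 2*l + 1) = 6*l^5 + 10*l^4 + 23*l^3 + 18*l^2 - 3*l - 2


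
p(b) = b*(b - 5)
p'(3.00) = 1.00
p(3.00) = -6.00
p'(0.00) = -5.00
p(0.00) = 0.00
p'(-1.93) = -8.86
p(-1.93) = 13.37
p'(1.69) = -1.62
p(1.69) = -5.59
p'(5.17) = 5.34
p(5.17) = 0.88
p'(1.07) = -2.86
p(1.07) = -4.21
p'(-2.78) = -10.56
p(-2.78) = 21.63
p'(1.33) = -2.34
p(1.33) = -4.88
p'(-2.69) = -10.38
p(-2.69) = 20.69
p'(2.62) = 0.24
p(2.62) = -6.24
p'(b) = 2*b - 5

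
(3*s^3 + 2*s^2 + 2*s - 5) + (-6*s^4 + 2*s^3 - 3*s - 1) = -6*s^4 + 5*s^3 + 2*s^2 - s - 6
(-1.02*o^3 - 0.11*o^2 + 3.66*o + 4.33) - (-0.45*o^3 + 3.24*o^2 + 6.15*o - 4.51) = -0.57*o^3 - 3.35*o^2 - 2.49*o + 8.84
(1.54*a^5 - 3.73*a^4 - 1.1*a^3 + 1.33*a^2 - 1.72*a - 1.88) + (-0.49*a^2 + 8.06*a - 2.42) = 1.54*a^5 - 3.73*a^4 - 1.1*a^3 + 0.84*a^2 + 6.34*a - 4.3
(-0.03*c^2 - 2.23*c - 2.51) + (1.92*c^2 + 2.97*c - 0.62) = 1.89*c^2 + 0.74*c - 3.13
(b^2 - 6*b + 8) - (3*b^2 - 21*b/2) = -2*b^2 + 9*b/2 + 8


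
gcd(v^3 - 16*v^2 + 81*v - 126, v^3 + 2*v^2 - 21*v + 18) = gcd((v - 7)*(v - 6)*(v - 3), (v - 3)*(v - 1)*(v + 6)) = v - 3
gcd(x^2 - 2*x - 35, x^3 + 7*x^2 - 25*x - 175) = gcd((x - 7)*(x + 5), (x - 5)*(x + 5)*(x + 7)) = x + 5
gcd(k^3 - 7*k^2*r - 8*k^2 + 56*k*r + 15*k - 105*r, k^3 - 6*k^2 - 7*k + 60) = k - 5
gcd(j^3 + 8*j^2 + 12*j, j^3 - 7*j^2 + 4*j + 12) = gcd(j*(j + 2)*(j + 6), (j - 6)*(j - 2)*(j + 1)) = 1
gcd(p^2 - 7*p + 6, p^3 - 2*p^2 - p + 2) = p - 1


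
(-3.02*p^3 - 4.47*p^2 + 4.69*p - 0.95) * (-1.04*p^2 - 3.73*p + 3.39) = 3.1408*p^5 + 15.9134*p^4 + 1.5577*p^3 - 31.659*p^2 + 19.4426*p - 3.2205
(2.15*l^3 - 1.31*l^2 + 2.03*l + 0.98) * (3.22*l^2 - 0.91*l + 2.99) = 6.923*l^5 - 6.1747*l^4 + 14.1572*l^3 - 2.6086*l^2 + 5.1779*l + 2.9302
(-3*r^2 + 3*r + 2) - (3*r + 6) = -3*r^2 - 4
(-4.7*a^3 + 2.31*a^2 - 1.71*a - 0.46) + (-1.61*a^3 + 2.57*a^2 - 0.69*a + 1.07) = -6.31*a^3 + 4.88*a^2 - 2.4*a + 0.61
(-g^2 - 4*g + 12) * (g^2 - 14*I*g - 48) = -g^4 - 4*g^3 + 14*I*g^3 + 60*g^2 + 56*I*g^2 + 192*g - 168*I*g - 576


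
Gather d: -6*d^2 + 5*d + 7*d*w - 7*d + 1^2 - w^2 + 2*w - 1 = -6*d^2 + d*(7*w - 2) - w^2 + 2*w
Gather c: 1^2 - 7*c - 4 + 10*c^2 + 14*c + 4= 10*c^2 + 7*c + 1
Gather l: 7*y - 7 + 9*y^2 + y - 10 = 9*y^2 + 8*y - 17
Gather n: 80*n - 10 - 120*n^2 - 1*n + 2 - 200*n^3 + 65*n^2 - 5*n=-200*n^3 - 55*n^2 + 74*n - 8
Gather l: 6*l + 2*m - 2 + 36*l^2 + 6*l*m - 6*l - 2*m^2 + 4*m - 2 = 36*l^2 + 6*l*m - 2*m^2 + 6*m - 4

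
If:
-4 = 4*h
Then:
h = -1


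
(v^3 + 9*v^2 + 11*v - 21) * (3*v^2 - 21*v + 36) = 3*v^5 + 6*v^4 - 120*v^3 + 30*v^2 + 837*v - 756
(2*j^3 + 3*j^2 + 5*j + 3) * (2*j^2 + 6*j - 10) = 4*j^5 + 18*j^4 + 8*j^3 + 6*j^2 - 32*j - 30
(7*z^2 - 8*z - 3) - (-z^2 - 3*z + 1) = 8*z^2 - 5*z - 4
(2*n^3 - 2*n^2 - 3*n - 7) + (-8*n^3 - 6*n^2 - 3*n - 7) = -6*n^3 - 8*n^2 - 6*n - 14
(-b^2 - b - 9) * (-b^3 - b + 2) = b^5 + b^4 + 10*b^3 - b^2 + 7*b - 18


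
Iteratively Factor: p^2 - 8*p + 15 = (p - 5)*(p - 3)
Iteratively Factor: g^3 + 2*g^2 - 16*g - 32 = (g + 4)*(g^2 - 2*g - 8) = (g - 4)*(g + 4)*(g + 2)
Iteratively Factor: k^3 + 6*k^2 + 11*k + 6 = (k + 3)*(k^2 + 3*k + 2) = (k + 2)*(k + 3)*(k + 1)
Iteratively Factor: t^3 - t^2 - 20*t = (t)*(t^2 - t - 20) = t*(t + 4)*(t - 5)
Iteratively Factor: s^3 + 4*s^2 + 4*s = (s)*(s^2 + 4*s + 4) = s*(s + 2)*(s + 2)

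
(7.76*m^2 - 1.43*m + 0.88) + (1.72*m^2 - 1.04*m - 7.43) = 9.48*m^2 - 2.47*m - 6.55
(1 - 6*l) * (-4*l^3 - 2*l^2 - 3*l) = 24*l^4 + 8*l^3 + 16*l^2 - 3*l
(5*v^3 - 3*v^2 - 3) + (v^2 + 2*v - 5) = 5*v^3 - 2*v^2 + 2*v - 8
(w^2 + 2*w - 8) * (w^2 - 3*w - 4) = w^4 - w^3 - 18*w^2 + 16*w + 32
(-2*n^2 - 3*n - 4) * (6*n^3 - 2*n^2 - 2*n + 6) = -12*n^5 - 14*n^4 - 14*n^3 + 2*n^2 - 10*n - 24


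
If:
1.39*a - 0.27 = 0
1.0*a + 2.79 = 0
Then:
No Solution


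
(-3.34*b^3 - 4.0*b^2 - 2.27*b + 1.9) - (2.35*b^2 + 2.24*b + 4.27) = -3.34*b^3 - 6.35*b^2 - 4.51*b - 2.37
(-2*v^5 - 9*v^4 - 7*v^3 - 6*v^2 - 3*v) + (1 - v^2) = -2*v^5 - 9*v^4 - 7*v^3 - 7*v^2 - 3*v + 1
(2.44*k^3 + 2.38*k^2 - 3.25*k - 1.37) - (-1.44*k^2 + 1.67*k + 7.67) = 2.44*k^3 + 3.82*k^2 - 4.92*k - 9.04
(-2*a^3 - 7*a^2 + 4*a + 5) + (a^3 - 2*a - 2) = -a^3 - 7*a^2 + 2*a + 3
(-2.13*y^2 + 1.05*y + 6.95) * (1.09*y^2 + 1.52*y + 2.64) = -2.3217*y^4 - 2.0931*y^3 + 3.5483*y^2 + 13.336*y + 18.348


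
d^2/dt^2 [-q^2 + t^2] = 2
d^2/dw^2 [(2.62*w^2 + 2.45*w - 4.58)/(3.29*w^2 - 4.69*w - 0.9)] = (133.891814*w^3 - 250.899348*w^2 + 467.545848*w - 245.045536)/(35.611289*w^6 - 152.295087*w^5 + 187.876437*w^4 - 19.839169*w^3 - 51.39477*w^2 - 11.3967*w - 0.729)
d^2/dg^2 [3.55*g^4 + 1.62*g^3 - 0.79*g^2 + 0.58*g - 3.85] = 42.6*g^2 + 9.72*g - 1.58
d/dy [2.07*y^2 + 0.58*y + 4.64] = 4.14*y + 0.58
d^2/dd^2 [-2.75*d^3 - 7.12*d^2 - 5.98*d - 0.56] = -16.5*d - 14.24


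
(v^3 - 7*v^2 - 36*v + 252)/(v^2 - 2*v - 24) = (v^2 - v - 42)/(v + 4)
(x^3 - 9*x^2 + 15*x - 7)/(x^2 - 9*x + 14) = (x^2 - 2*x + 1)/(x - 2)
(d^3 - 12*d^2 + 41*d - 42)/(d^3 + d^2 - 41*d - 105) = (d^2 - 5*d + 6)/(d^2 + 8*d + 15)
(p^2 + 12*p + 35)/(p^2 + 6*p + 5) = (p + 7)/(p + 1)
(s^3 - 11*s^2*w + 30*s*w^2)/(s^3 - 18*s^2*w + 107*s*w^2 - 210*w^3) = s/(s - 7*w)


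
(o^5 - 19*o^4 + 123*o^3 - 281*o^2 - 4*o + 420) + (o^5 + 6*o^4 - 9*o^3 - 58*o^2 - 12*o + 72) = 2*o^5 - 13*o^4 + 114*o^3 - 339*o^2 - 16*o + 492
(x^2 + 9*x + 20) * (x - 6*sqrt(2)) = x^3 - 6*sqrt(2)*x^2 + 9*x^2 - 54*sqrt(2)*x + 20*x - 120*sqrt(2)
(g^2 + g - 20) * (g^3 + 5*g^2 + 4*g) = g^5 + 6*g^4 - 11*g^3 - 96*g^2 - 80*g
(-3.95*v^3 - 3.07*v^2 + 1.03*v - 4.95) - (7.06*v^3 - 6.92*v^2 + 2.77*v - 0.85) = -11.01*v^3 + 3.85*v^2 - 1.74*v - 4.1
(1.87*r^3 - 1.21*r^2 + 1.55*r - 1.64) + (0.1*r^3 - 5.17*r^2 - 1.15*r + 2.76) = 1.97*r^3 - 6.38*r^2 + 0.4*r + 1.12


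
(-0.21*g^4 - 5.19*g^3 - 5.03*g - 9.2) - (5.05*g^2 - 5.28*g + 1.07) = -0.21*g^4 - 5.19*g^3 - 5.05*g^2 + 0.25*g - 10.27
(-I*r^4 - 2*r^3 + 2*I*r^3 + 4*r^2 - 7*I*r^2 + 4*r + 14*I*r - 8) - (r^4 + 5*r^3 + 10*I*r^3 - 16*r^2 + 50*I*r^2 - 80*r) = -r^4 - I*r^4 - 7*r^3 - 8*I*r^3 + 20*r^2 - 57*I*r^2 + 84*r + 14*I*r - 8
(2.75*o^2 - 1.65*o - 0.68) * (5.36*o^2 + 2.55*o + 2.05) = 14.74*o^4 - 1.8315*o^3 - 2.2148*o^2 - 5.1165*o - 1.394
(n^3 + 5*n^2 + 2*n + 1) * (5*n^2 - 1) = 5*n^5 + 25*n^4 + 9*n^3 - 2*n - 1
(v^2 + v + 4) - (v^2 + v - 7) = 11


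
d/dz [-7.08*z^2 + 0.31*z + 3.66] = 0.31 - 14.16*z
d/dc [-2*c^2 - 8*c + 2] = -4*c - 8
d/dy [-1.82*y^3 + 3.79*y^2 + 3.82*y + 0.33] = -5.46*y^2 + 7.58*y + 3.82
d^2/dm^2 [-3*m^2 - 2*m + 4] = -6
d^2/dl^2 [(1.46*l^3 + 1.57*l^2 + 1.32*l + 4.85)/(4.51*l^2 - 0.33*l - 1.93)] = (5.6843418860808e-14*l^4 + 84.10567*l^3 + 679.47066*l^2 + 58.25865*l + 95.50281)/(91.733851*l^6 - 20.136699*l^5 - 116.295762*l^4 + 17.198577*l^3 + 49.767366*l^2 - 3.687651*l - 7.189057)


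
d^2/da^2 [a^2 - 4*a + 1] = 2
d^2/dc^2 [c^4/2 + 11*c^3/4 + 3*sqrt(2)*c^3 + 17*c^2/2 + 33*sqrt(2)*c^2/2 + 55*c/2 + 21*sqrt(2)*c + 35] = 6*c^2 + 33*c/2 + 18*sqrt(2)*c + 17 + 33*sqrt(2)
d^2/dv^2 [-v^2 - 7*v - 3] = -2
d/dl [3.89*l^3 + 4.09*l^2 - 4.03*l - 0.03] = 11.67*l^2 + 8.18*l - 4.03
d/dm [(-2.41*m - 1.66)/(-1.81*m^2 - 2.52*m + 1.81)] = (4.3621*m^2 + 6.0732*m - (2.41*m + 1.66)*(3.62*m + 2.52) - 4.3621)/(1.81*m^2 + 2.52*m - 1.81)^2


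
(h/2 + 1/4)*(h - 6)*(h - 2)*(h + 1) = h^4/2 - 13*h^3/4 + h^2/4 + 7*h + 3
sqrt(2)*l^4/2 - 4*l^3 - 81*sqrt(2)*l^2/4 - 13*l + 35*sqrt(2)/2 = (l - 7*sqrt(2))*(l - sqrt(2)/2)*(l + 5*sqrt(2)/2)*(sqrt(2)*l/2 + 1)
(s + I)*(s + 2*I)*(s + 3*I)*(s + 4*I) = s^4 + 10*I*s^3 - 35*s^2 - 50*I*s + 24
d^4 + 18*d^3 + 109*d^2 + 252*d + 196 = (d + 2)^2*(d + 7)^2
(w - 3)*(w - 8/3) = w^2 - 17*w/3 + 8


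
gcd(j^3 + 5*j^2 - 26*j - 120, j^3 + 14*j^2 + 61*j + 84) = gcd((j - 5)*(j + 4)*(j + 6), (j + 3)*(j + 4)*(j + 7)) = j + 4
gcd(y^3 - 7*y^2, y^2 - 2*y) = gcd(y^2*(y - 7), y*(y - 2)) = y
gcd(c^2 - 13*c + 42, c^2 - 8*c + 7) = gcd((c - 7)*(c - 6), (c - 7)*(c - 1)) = c - 7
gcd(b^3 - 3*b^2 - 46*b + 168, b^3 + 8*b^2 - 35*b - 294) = b^2 + b - 42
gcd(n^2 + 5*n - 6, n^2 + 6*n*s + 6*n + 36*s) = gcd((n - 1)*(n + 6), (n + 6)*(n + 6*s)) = n + 6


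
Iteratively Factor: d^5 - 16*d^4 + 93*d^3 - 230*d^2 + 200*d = (d - 2)*(d^4 - 14*d^3 + 65*d^2 - 100*d) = (d - 5)*(d - 2)*(d^3 - 9*d^2 + 20*d) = (d - 5)*(d - 4)*(d - 2)*(d^2 - 5*d) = (d - 5)^2*(d - 4)*(d - 2)*(d)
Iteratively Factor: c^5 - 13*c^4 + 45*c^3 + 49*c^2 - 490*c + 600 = (c - 5)*(c^4 - 8*c^3 + 5*c^2 + 74*c - 120) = (c - 5)*(c + 3)*(c^3 - 11*c^2 + 38*c - 40) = (c - 5)*(c - 2)*(c + 3)*(c^2 - 9*c + 20) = (c - 5)^2*(c - 2)*(c + 3)*(c - 4)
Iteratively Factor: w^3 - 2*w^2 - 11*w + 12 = (w + 3)*(w^2 - 5*w + 4) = (w - 4)*(w + 3)*(w - 1)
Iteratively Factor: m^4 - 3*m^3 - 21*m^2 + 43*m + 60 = (m - 5)*(m^3 + 2*m^2 - 11*m - 12) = (m - 5)*(m + 4)*(m^2 - 2*m - 3) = (m - 5)*(m + 1)*(m + 4)*(m - 3)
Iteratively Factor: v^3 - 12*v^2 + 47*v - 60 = (v - 3)*(v^2 - 9*v + 20) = (v - 4)*(v - 3)*(v - 5)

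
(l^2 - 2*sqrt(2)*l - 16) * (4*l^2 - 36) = 4*l^4 - 8*sqrt(2)*l^3 - 100*l^2 + 72*sqrt(2)*l + 576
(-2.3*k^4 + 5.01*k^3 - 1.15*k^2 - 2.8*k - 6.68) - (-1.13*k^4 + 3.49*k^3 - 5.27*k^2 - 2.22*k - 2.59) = -1.17*k^4 + 1.52*k^3 + 4.12*k^2 - 0.58*k - 4.09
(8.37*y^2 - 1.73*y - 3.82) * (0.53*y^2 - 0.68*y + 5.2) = 4.4361*y^4 - 6.6085*y^3 + 42.6758*y^2 - 6.3984*y - 19.864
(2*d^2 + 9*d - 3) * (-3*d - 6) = -6*d^3 - 39*d^2 - 45*d + 18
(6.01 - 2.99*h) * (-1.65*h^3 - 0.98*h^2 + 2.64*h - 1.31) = 4.9335*h^4 - 6.9863*h^3 - 13.7834*h^2 + 19.7833*h - 7.8731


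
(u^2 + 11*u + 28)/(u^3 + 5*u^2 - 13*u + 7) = (u + 4)/(u^2 - 2*u + 1)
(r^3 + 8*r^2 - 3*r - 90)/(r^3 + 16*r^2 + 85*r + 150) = (r - 3)/(r + 5)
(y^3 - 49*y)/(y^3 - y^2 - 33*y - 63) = y*(y + 7)/(y^2 + 6*y + 9)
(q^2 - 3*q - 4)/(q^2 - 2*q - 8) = (q + 1)/(q + 2)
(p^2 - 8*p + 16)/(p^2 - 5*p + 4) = (p - 4)/(p - 1)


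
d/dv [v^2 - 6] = 2*v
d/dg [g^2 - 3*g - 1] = 2*g - 3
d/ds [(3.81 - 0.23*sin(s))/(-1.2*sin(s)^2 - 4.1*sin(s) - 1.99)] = (-0.276*sin(s)^2 + 9.144*sin(s) + 16.0787)*cos(s)/(1.44*sin(s)^4 + 9.84*sin(s)^3 + 21.586*sin(s)^2 + 16.318*sin(s) + 3.9601)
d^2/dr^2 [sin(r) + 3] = -sin(r)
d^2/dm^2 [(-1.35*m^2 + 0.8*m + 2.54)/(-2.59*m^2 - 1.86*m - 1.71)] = (-1.4210854715202e-14*m^4 - 23.73994*m^3 - 138.105534*m^2 - 52.158456*m + 17.908074)/(17.373979*m^6 + 37.431198*m^5 + 61.293645*m^4 + 55.86138*m^3 + 40.468005*m^2 + 16.316478*m + 5.000211)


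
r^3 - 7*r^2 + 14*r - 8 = (r - 4)*(r - 2)*(r - 1)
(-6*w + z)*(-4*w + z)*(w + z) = 24*w^3 + 14*w^2*z - 9*w*z^2 + z^3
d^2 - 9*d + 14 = (d - 7)*(d - 2)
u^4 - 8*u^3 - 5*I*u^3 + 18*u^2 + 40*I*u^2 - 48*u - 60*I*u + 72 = (u - 6)*(u - 2)*(u - 6*I)*(u + I)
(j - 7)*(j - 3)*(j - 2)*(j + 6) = j^4 - 6*j^3 - 31*j^2 + 204*j - 252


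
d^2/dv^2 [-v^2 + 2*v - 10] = -2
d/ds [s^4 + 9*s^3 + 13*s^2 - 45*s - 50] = 4*s^3 + 27*s^2 + 26*s - 45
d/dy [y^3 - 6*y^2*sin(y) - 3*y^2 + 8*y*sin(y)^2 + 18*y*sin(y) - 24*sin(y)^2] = -6*y^2*cos(y) + 3*y^2 - 12*y*sin(y) + 8*y*sin(2*y) + 18*y*cos(y) - 6*y + 8*sin(y)^2 + 18*sin(y) - 24*sin(2*y)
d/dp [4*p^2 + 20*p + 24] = 8*p + 20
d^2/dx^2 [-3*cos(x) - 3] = 3*cos(x)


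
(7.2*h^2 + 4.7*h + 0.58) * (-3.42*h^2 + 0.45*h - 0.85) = -24.624*h^4 - 12.834*h^3 - 5.9886*h^2 - 3.734*h - 0.493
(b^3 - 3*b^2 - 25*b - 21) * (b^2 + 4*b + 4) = b^5 + b^4 - 33*b^3 - 133*b^2 - 184*b - 84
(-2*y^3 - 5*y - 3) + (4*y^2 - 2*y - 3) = -2*y^3 + 4*y^2 - 7*y - 6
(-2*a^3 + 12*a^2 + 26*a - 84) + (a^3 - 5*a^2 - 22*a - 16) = -a^3 + 7*a^2 + 4*a - 100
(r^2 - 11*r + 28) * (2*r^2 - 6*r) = 2*r^4 - 28*r^3 + 122*r^2 - 168*r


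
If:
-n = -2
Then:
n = 2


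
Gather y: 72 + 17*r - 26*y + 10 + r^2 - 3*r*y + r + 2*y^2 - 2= r^2 + 18*r + 2*y^2 + y*(-3*r - 26) + 80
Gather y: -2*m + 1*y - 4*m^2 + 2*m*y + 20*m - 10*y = -4*m^2 + 18*m + y*(2*m - 9)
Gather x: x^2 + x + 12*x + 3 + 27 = x^2 + 13*x + 30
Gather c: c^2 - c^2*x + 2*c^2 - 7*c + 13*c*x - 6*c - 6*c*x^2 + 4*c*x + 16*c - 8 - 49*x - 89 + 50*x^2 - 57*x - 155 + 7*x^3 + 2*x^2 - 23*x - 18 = c^2*(3 - x) + c*(-6*x^2 + 17*x + 3) + 7*x^3 + 52*x^2 - 129*x - 270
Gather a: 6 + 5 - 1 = 10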